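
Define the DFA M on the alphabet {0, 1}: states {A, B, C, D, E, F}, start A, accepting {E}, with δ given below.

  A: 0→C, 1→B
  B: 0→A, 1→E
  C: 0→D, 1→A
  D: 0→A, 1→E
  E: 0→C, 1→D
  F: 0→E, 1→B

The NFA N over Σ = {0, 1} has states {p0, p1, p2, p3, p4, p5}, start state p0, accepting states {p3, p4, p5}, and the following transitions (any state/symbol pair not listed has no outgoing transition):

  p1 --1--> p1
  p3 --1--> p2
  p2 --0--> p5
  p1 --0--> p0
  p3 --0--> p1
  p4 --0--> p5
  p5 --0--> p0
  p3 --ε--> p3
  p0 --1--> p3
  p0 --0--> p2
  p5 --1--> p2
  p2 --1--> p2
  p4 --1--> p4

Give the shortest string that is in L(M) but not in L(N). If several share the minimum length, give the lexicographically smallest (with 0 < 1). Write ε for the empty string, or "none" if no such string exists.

The string 11 is accepted by M but not by N.
No shorter string lies in the difference, and 11 is the lexicographically first length-2 string in L(M) \ L(N).

11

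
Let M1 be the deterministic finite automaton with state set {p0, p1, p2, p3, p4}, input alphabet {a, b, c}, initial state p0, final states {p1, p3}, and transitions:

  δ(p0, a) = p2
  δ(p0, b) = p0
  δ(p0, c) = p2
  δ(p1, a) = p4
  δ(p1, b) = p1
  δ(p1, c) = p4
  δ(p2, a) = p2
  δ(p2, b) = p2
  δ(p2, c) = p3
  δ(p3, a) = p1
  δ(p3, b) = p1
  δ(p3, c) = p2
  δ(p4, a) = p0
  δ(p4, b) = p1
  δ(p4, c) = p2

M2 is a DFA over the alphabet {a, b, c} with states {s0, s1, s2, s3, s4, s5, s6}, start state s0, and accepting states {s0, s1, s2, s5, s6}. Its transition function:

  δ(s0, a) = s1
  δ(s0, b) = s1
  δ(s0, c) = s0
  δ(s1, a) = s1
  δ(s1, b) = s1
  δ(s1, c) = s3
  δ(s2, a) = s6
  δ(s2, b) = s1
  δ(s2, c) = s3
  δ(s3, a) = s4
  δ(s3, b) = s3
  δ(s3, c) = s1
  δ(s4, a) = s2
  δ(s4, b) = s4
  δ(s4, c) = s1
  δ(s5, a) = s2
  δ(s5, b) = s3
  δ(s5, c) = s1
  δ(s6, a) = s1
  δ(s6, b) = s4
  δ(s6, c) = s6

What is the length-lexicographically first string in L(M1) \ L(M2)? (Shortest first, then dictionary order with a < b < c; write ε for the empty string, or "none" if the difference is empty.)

ac

The string ac is accepted by M1 but not by M2.
No shorter string lies in the difference, and ac is the lexicographically first length-2 string in L(M1) \ L(M2).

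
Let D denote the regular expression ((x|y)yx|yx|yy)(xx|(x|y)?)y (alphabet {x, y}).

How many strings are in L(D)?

14

The expression has no Kleene star, so L(D) is finite. Expanding the alternatives gives {yxy, yyy, xyxy, yxxy, yxyy, yyxy, yyyy, xyxxy, xyxyy, yxxxy, yyxxy, yyxyy, …}.
That is 2 of length 3, 5 of length 4, 5 of length 5, 2 of length 6: 14 strings in all.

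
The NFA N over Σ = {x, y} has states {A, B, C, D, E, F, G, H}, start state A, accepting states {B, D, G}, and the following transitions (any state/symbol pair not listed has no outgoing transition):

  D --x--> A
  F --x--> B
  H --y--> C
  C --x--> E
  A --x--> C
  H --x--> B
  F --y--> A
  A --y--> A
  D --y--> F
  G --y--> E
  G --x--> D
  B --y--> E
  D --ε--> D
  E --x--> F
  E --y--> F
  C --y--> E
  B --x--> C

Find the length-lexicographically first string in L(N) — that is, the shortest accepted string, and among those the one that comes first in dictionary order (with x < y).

xxxx

A breadth-first search from A reaches an accepting state first via the path A → C → E → F → B on input xxxx.
No string of length < 4 is accepted (BFS exhausts all shorter strings without reaching an accepting state), and xxxx is the lexicographically least accepting string of length 4.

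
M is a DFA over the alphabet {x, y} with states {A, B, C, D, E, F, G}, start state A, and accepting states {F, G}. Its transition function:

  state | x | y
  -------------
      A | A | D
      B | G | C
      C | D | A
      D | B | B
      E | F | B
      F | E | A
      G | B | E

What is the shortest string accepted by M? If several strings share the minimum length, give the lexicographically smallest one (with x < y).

A breadth-first search from A reaches an accepting state first via the path A → D → B → G on input yxx.
No string of length < 3 is accepted (BFS exhausts all shorter strings without reaching an accepting state), and yxx is the lexicographically least accepting string of length 3.

yxx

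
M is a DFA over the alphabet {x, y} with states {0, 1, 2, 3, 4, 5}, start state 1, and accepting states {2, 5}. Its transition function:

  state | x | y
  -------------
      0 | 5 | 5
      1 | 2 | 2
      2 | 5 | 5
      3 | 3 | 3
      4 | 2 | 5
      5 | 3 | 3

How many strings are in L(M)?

The useful subgraph on states {1, 2, 5} is acyclic, so L(M) is finite; the longest accepting path visits 3 useful states, giving maximum string length 2.
Counting accepting paths from 1 by length: 2 of length 1, 4 of length 2. Total 6.

6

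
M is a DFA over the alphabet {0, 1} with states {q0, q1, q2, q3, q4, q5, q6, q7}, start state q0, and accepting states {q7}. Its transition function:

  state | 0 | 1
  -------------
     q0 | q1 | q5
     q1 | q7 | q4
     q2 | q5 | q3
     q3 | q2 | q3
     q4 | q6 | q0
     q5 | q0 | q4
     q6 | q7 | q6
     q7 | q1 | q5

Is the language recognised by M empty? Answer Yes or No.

The string 00 is accepted: the run q0 → q1 → q7 ends in the accepting state q7.
Since at least one string is accepted, L(M) is not empty.

No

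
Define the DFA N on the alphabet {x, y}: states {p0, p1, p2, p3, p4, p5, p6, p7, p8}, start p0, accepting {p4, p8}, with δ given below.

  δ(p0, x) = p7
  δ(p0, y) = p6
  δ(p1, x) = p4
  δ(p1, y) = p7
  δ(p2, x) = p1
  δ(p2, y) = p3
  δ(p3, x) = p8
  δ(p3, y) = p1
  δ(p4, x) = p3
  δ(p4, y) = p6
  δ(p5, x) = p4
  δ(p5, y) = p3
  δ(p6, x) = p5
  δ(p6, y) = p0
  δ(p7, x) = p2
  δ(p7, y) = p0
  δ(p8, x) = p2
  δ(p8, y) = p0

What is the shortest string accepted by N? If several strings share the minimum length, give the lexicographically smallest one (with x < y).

yxx

A breadth-first search from p0 reaches an accepting state first via the path p0 → p6 → p5 → p4 on input yxx.
No string of length < 3 is accepted (BFS exhausts all shorter strings without reaching an accepting state), and yxx is the lexicographically least accepting string of length 3.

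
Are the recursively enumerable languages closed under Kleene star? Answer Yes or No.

Yes

Dovetail over all factorisations of the input into blocks and all step bounds, running the recogniser for L on every block of a factorisation; accept if some factorisation has all of its blocks accepted.
So the recursively enumerable languages are closed under Kleene star.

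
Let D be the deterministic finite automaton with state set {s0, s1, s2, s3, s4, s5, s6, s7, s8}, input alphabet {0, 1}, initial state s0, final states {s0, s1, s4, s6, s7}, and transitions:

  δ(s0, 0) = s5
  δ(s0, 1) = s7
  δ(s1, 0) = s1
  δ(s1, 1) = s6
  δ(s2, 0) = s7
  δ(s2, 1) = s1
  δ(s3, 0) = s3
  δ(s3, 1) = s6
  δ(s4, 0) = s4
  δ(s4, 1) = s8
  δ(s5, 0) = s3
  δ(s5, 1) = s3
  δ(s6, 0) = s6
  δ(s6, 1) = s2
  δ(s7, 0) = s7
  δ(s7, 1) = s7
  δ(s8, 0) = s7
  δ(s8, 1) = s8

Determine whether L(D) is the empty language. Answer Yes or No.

The empty string ε is accepted: the run s0 ends in the accepting state s0.
Since at least one string is accepted, L(D) is not empty.

No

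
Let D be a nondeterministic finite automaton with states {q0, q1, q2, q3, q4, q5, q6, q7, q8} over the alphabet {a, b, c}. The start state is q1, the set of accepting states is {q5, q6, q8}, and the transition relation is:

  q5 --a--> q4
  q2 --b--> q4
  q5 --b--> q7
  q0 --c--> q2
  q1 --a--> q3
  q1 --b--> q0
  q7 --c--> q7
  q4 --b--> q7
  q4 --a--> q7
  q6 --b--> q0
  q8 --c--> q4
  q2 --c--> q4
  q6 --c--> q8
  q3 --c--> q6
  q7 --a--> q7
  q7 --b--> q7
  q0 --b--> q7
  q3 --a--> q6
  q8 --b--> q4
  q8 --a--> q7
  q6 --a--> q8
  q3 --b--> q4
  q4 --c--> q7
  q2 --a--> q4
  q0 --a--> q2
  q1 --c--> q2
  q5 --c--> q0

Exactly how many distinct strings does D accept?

6

The useful subgraph on states {q1, q3, q6, q8} is acyclic, so L(D) is finite; the longest accepting path visits 4 useful states, giving maximum string length 3.
Counting accepting paths from q1 by length: 2 of length 2, 4 of length 3. Total 6.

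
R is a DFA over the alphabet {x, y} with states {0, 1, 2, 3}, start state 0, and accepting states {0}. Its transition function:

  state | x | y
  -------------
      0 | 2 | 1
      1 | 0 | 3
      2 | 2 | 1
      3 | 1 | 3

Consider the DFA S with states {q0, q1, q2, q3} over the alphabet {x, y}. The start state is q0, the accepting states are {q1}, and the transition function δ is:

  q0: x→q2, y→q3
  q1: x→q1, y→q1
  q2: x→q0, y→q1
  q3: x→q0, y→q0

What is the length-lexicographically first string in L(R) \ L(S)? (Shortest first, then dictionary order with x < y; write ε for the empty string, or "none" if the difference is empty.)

The empty string ε is accepted by R but not by S.
Since ε is the unique shortest string, it is the required witness.

ε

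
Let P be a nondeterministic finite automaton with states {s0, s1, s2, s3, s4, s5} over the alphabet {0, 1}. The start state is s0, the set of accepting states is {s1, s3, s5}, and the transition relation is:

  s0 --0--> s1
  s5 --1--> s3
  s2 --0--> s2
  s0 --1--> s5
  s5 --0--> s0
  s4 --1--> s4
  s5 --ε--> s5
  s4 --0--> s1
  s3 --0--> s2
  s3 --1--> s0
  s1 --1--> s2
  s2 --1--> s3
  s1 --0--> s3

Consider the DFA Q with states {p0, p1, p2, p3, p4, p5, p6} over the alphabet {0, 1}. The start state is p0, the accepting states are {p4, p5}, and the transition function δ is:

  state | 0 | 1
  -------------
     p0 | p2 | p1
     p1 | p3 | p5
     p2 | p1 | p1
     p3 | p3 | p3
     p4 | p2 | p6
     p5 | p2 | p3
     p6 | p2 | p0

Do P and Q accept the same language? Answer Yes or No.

No

The string 0 is accepted by P but rejected by Q.
So L(P) ≠ L(Q).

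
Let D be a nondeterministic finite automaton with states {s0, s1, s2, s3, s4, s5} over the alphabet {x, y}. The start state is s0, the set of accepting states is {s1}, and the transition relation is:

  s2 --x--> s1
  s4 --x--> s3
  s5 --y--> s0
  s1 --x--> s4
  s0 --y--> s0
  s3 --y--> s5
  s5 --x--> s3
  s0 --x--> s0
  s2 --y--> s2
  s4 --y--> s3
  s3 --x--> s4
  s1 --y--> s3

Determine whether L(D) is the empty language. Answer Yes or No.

The states reachable from the start state are {s0}.
None of the accepting states {s1} is reachable, so no string is accepted and L(D) = ∅.

Yes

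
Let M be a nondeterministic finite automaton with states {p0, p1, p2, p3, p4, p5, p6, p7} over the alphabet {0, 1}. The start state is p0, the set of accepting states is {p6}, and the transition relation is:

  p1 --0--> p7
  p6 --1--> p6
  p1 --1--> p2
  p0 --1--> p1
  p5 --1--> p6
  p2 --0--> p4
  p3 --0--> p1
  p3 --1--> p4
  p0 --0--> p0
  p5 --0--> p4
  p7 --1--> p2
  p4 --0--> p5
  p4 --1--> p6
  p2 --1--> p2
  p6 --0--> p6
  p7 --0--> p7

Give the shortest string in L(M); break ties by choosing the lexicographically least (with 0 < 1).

1101

A breadth-first search from p0 reaches an accepting state first via the path p0 → p1 → p2 → p4 → p6 on input 1101.
No string of length < 4 is accepted (BFS exhausts all shorter strings without reaching an accepting state), and 1101 is the lexicographically least accepting string of length 4.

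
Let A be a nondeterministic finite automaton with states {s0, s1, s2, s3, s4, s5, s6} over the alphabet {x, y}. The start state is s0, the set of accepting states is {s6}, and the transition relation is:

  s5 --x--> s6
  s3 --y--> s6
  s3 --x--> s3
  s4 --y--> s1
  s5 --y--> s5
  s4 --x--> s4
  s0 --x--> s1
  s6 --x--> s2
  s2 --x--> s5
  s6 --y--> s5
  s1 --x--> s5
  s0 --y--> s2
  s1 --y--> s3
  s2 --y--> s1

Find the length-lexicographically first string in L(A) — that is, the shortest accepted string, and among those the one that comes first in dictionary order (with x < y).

A breadth-first search from s0 reaches an accepting state first via the path s0 → s1 → s5 → s6 on input xxx.
No string of length < 3 is accepted (BFS exhausts all shorter strings without reaching an accepting state), and xxx is the lexicographically least accepting string of length 3.

xxx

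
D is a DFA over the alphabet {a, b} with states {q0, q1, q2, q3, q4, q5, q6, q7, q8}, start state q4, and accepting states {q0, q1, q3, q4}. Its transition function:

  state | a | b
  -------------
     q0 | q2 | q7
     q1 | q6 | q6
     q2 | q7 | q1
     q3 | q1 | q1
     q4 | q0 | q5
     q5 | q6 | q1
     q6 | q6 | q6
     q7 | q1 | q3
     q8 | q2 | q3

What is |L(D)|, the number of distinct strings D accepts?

12

The useful subgraph on states {q0, q1, q2, q3, q4, q5, q7} is acyclic, so L(D) is finite; the longest accepting path visits 6 useful states, giving maximum string length 5.
Counting accepting paths from q4 by length: 1 of length 0, 1 of length 1, 1 of length 2, 3 of length 3, 4 of length 4, 2 of length 5. Total 12.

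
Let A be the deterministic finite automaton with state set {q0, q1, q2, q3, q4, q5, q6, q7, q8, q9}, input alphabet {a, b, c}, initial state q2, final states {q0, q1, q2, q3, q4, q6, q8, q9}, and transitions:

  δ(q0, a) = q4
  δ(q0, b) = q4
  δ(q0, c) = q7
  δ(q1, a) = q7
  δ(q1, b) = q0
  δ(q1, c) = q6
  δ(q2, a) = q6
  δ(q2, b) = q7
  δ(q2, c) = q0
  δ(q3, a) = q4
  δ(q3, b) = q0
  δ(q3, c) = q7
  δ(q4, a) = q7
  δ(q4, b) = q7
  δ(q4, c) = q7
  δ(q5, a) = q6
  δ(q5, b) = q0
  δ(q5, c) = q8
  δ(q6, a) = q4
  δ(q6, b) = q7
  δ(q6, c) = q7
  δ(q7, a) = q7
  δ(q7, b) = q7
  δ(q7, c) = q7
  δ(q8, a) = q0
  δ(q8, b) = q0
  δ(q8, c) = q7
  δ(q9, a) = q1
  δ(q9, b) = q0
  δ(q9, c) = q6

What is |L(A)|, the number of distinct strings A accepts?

6

The useful subgraph on states {q0, q2, q4, q6} is acyclic, so L(A) is finite; the longest accepting path visits 3 useful states, giving maximum string length 2.
Counting accepting paths from q2 by length: 1 of length 0, 2 of length 1, 3 of length 2. Total 6.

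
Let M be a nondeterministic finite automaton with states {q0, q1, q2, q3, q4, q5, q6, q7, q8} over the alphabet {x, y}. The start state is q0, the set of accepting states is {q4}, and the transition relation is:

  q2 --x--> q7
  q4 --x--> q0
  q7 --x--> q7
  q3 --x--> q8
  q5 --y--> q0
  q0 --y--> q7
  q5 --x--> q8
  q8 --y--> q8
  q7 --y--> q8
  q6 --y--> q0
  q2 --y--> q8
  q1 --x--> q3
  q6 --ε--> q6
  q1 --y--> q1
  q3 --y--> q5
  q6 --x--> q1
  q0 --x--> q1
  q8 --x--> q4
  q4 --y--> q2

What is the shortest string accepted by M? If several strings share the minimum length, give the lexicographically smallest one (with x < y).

yyx

A breadth-first search from q0 reaches an accepting state first via the path q0 → q7 → q8 → q4 on input yyx.
No string of length < 3 is accepted (BFS exhausts all shorter strings without reaching an accepting state), and yyx is the lexicographically least accepting string of length 3.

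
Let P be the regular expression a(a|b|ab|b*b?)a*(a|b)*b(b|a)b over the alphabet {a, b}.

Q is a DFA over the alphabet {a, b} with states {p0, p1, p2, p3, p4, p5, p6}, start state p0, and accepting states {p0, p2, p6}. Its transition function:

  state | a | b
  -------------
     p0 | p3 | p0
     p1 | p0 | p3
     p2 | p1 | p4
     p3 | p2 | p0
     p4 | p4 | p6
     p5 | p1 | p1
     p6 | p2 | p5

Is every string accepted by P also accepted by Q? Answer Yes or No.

The string aabbb is in L(P) but not in L(Q).
So L(P) ⊄ L(Q).

No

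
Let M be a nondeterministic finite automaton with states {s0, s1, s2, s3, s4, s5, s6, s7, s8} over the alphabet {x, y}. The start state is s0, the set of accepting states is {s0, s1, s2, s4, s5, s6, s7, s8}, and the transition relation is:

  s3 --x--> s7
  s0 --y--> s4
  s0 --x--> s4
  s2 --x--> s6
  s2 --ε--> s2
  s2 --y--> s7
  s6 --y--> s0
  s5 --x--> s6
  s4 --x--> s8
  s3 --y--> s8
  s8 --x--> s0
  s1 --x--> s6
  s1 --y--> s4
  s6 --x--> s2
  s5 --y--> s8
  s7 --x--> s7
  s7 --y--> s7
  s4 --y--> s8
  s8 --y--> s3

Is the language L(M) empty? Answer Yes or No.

No

The empty string ε is accepted: the run s0 ends in the accepting state s0.
Since at least one string is accepted, L(M) is not empty.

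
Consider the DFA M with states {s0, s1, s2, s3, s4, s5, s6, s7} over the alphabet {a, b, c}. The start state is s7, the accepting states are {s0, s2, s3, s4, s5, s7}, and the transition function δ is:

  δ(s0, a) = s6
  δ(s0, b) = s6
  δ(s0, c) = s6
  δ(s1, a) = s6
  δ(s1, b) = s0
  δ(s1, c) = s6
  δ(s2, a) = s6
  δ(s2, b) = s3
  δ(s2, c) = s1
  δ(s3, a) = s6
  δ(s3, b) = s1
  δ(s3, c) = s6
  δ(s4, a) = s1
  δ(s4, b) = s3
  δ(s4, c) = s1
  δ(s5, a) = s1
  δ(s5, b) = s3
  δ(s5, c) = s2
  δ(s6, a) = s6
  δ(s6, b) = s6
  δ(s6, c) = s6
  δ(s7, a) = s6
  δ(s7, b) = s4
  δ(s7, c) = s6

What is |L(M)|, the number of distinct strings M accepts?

6

The useful subgraph on states {s0, s1, s3, s4, s7} is acyclic, so L(M) is finite; the longest accepting path visits 5 useful states, giving maximum string length 4.
Counting accepting paths from s7 by length: 1 of length 0, 1 of length 1, 1 of length 2, 2 of length 3, 1 of length 4. Total 6.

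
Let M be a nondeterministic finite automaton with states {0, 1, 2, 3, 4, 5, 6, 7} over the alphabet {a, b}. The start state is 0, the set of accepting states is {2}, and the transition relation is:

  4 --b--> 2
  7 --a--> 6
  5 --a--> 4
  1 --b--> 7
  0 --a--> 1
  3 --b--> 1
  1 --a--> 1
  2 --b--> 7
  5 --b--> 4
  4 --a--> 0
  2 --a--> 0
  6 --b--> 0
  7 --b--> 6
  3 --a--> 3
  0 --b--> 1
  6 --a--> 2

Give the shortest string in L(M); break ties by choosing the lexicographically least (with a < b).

A breadth-first search from 0 reaches an accepting state first via the path 0 → 1 → 7 → 6 → 2 on input abaa.
No string of length < 4 is accepted (BFS exhausts all shorter strings without reaching an accepting state), and abaa is the lexicographically least accepting string of length 4.

abaa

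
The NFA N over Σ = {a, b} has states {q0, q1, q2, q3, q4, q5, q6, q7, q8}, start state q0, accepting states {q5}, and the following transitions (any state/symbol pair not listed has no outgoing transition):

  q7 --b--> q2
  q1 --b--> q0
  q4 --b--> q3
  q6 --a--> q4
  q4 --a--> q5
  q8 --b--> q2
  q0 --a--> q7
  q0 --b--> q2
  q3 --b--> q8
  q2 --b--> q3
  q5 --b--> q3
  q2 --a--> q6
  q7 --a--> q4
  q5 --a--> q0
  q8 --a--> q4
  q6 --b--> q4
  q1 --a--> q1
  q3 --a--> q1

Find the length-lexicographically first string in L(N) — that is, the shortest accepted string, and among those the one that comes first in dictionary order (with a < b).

A breadth-first search from q0 reaches an accepting state first via the path q0 → q7 → q4 → q5 on input aaa.
No string of length < 3 is accepted (BFS exhausts all shorter strings without reaching an accepting state), and aaa is the lexicographically least accepting string of length 3.

aaa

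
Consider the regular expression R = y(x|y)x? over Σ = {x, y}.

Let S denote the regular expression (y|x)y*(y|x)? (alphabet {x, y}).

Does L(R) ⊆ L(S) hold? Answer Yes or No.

No

The string yxx is in L(R) but not in L(S).
So L(R) ⊄ L(S).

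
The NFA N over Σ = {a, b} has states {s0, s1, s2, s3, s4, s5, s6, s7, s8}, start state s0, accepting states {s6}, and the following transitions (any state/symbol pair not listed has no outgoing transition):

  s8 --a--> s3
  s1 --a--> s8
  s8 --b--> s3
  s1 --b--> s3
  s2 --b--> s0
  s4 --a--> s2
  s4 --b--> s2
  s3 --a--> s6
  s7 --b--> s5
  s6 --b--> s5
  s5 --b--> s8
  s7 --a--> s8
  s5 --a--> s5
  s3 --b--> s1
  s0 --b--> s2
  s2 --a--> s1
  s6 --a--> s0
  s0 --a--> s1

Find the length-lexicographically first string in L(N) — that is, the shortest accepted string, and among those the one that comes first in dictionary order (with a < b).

A breadth-first search from s0 reaches an accepting state first via the path s0 → s1 → s3 → s6 on input aba.
No string of length < 3 is accepted (BFS exhausts all shorter strings without reaching an accepting state), and aba is the lexicographically least accepting string of length 3.

aba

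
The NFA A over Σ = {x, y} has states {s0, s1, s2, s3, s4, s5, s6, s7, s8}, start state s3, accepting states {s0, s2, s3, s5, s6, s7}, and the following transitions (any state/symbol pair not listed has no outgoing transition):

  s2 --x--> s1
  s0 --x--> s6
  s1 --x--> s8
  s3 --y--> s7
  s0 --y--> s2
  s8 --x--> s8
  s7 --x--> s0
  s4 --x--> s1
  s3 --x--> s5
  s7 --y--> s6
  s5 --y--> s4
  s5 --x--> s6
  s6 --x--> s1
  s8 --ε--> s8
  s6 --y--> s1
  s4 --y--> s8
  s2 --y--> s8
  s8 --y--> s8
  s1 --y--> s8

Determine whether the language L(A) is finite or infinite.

finite

The useful states (reachable from s3 and able to reach an accepting state) are {s0, s2, s3, s5, s6, s7}.
Restricted to these states the transition graph has no cycle, so every accepting path has bounded length and L is finite.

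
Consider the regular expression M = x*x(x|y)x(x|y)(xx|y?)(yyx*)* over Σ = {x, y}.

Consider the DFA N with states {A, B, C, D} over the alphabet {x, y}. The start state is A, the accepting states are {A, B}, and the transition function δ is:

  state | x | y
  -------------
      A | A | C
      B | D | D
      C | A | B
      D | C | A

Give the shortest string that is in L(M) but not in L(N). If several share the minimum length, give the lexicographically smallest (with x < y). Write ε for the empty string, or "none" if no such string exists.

The string xxxy is accepted by M but not by N.
No shorter string lies in the difference, and xxxy is the lexicographically first length-4 string in L(M) \ L(N).

xxxy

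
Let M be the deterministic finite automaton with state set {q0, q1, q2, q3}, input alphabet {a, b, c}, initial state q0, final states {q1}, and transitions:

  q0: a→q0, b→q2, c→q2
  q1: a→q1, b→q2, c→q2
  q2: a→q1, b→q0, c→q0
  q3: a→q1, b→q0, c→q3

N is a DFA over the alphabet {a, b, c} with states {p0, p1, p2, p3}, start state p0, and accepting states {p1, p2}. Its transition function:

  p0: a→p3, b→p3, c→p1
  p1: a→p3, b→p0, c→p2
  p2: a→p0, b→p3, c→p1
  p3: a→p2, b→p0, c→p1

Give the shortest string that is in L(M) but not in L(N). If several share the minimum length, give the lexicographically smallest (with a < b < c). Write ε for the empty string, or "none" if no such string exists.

The string ca is accepted by M but not by N.
No shorter string lies in the difference, and ca is the lexicographically first length-2 string in L(M) \ L(N).

ca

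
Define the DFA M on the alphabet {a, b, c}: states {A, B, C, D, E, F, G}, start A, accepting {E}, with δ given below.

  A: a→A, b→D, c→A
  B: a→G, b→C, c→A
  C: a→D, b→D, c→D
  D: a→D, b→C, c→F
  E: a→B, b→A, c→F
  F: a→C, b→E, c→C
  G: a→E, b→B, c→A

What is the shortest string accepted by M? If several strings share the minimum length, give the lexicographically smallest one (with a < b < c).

A breadth-first search from A reaches an accepting state first via the path A → D → F → E on input bcb.
No string of length < 3 is accepted (BFS exhausts all shorter strings without reaching an accepting state), and bcb is the lexicographically least accepting string of length 3.

bcb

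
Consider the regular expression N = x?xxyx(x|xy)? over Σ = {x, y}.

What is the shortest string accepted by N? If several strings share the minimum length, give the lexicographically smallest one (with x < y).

xxyx

By inspection of the expression, no string of length less than 4 matches, and xxyx is the lexicographically first match of length 4.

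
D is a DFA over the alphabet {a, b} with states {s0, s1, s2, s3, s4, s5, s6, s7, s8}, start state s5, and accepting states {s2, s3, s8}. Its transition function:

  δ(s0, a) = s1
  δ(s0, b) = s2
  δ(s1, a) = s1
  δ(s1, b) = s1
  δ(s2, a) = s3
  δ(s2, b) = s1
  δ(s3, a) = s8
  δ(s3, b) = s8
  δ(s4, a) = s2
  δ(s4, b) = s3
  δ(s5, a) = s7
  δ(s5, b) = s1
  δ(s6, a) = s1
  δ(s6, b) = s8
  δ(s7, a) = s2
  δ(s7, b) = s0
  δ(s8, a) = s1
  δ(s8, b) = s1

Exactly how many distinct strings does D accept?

8

The useful subgraph on states {s0, s2, s3, s5, s7, s8} is acyclic, so L(D) is finite; the longest accepting path visits 6 useful states, giving maximum string length 5.
Counting accepting paths from s5 by length: 1 of length 2, 2 of length 3, 3 of length 4, 2 of length 5. Total 8.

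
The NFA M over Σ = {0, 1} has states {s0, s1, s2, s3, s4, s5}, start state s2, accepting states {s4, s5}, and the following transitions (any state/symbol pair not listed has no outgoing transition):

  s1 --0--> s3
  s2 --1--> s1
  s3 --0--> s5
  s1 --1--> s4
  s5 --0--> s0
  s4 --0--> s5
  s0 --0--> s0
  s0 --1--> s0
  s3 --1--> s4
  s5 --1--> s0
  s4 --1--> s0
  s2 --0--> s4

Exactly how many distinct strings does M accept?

7

The useful subgraph on states {s1, s2, s3, s4, s5} is acyclic, so L(M) is finite; the longest accepting path visits 5 useful states, giving maximum string length 4.
Counting accepting paths from s2 by length: 1 of length 1, 2 of length 2, 3 of length 3, 1 of length 4. Total 7.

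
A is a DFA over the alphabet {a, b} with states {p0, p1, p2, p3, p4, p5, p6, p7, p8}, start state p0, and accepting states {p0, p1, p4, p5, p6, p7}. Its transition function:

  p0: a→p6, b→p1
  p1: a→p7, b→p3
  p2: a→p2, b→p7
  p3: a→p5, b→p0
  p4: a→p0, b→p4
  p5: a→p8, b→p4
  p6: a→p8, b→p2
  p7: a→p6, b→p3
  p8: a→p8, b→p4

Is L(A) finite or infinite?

State p0 is reachable from the start and can reach an accepting state, and it lies on the cycle p0 → p1 → p3 → p0.
Traversing that cycle any number of times yields accepted strings of unbounded length, so the language is infinite.

infinite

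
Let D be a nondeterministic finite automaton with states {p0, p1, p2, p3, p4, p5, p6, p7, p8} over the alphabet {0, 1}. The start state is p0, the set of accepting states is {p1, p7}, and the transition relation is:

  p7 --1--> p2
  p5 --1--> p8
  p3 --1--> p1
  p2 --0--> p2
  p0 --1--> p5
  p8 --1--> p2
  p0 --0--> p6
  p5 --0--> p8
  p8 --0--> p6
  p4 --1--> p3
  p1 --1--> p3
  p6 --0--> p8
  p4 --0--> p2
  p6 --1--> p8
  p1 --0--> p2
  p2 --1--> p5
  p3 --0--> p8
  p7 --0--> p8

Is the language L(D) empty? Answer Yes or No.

The states reachable from the start state are {p0, p2, p5, p6, p8}.
None of the accepting states {p1, p7} is reachable, so no string is accepted and L(D) = ∅.

Yes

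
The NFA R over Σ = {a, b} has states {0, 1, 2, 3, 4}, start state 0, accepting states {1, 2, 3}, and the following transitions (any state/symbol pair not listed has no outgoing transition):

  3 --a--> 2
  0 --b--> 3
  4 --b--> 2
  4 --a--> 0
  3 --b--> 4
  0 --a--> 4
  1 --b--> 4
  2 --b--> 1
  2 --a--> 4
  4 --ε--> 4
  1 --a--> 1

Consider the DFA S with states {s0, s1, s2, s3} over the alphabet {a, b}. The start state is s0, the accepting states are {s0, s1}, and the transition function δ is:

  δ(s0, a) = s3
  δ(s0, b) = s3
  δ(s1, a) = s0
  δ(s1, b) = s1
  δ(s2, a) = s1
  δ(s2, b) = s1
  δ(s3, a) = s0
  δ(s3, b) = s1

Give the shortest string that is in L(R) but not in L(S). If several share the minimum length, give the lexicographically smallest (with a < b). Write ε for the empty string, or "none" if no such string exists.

b

The string b is accepted by R but not by S.
No shorter string lies in the difference, and b is the lexicographically first length-1 string in L(R) \ L(S).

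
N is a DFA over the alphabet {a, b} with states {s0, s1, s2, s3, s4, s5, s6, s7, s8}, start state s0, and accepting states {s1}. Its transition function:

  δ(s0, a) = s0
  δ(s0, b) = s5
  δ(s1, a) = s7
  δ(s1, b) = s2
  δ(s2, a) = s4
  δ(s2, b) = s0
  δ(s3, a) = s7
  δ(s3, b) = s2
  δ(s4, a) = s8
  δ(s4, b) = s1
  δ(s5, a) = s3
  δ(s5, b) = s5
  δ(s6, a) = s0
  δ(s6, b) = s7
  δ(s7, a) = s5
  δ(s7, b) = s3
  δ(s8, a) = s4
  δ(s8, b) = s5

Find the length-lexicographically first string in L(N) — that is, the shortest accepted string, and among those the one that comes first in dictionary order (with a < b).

A breadth-first search from s0 reaches an accepting state first via the path s0 → s5 → s3 → s2 → s4 → s1 on input babab.
No string of length < 5 is accepted (BFS exhausts all shorter strings without reaching an accepting state), and babab is the lexicographically least accepting string of length 5.

babab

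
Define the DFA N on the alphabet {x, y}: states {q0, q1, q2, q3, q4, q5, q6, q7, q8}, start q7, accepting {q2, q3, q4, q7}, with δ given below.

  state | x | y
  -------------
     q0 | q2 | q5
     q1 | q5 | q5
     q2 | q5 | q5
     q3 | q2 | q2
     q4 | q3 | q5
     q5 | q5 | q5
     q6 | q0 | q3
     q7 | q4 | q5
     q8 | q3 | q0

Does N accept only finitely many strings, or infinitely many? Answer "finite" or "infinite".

finite

The useful states (reachable from q7 and able to reach an accepting state) are {q2, q3, q4, q7}.
Restricted to these states the transition graph has no cycle, so every accepting path has bounded length and L is finite.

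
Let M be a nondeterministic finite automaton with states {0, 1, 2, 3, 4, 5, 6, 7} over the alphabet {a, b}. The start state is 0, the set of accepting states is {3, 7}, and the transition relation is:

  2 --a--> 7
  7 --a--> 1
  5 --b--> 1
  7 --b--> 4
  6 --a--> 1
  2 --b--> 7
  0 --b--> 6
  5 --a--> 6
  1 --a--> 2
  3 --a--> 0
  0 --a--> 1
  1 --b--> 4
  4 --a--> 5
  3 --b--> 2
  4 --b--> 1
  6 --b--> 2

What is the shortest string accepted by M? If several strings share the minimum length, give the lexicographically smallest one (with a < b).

aaa

A breadth-first search from 0 reaches an accepting state first via the path 0 → 1 → 2 → 7 on input aaa.
No string of length < 3 is accepted (BFS exhausts all shorter strings without reaching an accepting state), and aaa is the lexicographically least accepting string of length 3.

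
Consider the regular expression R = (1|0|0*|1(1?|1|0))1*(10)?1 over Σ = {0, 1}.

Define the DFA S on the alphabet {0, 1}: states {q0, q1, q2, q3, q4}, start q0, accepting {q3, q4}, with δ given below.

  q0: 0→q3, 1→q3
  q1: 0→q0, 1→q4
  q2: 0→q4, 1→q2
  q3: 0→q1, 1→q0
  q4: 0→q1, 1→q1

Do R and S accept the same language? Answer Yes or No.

The string 01 is accepted by R but rejected by S.
So L(R) ≠ L(S).

No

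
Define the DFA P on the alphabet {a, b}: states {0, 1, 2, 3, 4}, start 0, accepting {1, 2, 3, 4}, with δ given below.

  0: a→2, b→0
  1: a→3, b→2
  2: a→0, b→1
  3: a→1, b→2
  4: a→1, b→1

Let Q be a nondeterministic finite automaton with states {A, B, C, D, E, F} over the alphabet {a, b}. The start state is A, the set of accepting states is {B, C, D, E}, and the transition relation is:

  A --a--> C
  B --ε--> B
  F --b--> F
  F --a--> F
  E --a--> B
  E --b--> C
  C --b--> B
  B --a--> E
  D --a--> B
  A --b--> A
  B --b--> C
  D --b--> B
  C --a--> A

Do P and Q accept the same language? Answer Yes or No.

Exploring the product automaton P × Q from the start pair (0, A), following both machines on each input symbol, reaches 4 state pairs: (0, A), (2, C), (1, B), (3, E).
P accepts in {1, 2, 3, 4} and Q accepts in {B, C, D, E}. In every reachable pair the two components are either both accepting — (2, C), (1, B), (3, E) — or both non-accepting, so no string is accepted by exactly one of the machines: L(P) \ L(Q) and L(Q) \ L(P) are both empty.
Hence every string is accepted by P iff it is accepted by Q, and the two languages coincide.

Yes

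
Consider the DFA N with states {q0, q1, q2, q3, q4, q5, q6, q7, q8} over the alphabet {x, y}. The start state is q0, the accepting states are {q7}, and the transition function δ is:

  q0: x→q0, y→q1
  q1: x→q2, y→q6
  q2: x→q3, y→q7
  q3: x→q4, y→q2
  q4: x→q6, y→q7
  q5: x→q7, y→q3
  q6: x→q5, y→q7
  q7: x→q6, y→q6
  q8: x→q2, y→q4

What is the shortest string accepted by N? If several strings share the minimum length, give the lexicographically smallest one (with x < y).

yxy

A breadth-first search from q0 reaches an accepting state first via the path q0 → q1 → q2 → q7 on input yxy.
No string of length < 3 is accepted (BFS exhausts all shorter strings without reaching an accepting state), and yxy is the lexicographically least accepting string of length 3.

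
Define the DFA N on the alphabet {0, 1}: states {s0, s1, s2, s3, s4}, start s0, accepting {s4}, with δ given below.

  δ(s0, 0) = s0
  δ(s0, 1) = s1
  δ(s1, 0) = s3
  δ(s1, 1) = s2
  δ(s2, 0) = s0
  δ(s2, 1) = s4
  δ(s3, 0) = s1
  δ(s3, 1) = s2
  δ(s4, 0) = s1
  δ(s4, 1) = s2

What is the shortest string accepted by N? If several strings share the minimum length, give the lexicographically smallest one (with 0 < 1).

A breadth-first search from s0 reaches an accepting state first via the path s0 → s1 → s2 → s4 on input 111.
No string of length < 3 is accepted (BFS exhausts all shorter strings without reaching an accepting state), and 111 is the lexicographically least accepting string of length 3.

111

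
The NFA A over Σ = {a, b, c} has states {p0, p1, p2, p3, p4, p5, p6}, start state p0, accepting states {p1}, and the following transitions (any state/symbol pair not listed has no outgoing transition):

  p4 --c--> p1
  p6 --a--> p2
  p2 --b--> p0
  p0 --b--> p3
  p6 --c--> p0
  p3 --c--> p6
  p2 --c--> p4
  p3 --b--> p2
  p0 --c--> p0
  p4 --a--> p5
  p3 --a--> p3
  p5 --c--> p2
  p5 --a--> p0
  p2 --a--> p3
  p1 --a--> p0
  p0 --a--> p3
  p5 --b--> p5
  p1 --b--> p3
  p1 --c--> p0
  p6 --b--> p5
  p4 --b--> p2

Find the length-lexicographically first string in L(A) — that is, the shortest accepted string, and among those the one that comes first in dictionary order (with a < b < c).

A breadth-first search from p0 reaches an accepting state first via the path p0 → p3 → p2 → p4 → p1 on input abcc.
No string of length < 4 is accepted (BFS exhausts all shorter strings without reaching an accepting state), and abcc is the lexicographically least accepting string of length 4.

abcc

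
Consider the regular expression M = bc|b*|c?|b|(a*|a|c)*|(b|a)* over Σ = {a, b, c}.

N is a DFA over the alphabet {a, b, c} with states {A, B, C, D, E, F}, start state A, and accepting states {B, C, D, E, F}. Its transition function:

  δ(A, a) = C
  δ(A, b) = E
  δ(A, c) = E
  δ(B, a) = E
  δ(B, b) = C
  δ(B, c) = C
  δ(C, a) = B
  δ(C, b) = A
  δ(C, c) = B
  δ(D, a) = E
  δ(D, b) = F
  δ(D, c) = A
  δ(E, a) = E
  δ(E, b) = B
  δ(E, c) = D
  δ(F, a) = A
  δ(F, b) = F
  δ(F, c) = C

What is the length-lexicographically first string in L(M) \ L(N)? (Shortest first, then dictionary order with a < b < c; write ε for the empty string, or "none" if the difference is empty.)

ε

The empty string ε is accepted by M but not by N.
Since ε is the unique shortest string, it is the required witness.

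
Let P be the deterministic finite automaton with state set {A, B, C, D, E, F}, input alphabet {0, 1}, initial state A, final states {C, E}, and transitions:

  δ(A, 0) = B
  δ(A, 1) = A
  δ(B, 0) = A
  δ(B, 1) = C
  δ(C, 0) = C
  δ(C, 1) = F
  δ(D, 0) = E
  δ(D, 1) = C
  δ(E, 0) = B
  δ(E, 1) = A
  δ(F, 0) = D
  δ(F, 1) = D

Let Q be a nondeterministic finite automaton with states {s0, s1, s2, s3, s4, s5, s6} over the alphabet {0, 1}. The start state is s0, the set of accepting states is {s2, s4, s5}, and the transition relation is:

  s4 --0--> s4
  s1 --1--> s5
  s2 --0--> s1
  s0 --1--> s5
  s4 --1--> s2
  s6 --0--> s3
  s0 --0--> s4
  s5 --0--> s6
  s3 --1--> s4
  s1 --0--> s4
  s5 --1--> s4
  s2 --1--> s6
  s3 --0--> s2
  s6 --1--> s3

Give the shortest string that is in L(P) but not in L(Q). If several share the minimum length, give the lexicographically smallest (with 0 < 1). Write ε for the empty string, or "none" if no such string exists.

010

The string 010 is accepted by P but not by Q.
No shorter string lies in the difference, and 010 is the lexicographically first length-3 string in L(P) \ L(Q).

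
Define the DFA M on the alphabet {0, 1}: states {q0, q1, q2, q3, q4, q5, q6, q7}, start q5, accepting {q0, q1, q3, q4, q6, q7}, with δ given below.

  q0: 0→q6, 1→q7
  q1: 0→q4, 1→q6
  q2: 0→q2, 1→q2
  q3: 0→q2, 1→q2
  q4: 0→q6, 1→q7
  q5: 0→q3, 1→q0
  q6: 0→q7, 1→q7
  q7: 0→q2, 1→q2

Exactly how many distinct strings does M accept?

6

The useful subgraph on states {q0, q3, q5, q6, q7} is acyclic, so L(M) is finite; the longest accepting path visits 4 useful states, giving maximum string length 3.
Counting accepting paths from q5 by length: 2 of length 1, 2 of length 2, 2 of length 3. Total 6.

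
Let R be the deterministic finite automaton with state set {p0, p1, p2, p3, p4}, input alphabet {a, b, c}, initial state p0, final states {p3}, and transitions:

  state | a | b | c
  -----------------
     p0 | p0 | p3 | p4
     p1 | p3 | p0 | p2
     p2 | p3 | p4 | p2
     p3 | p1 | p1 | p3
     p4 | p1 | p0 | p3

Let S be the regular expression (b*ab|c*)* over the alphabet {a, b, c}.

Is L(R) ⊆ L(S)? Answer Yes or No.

The string b is in L(R) but not in L(S).
So L(R) ⊄ L(S).

No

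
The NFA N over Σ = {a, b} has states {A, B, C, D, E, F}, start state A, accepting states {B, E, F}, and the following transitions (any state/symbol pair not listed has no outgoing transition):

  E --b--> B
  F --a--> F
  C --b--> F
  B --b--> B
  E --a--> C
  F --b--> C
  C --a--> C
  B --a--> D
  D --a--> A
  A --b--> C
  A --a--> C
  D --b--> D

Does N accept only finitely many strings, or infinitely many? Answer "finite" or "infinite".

State C is reachable from the start and can reach an accepting state, and it lies on the cycle C → C.
Traversing that cycle any number of times yields accepted strings of unbounded length, so the language is infinite.

infinite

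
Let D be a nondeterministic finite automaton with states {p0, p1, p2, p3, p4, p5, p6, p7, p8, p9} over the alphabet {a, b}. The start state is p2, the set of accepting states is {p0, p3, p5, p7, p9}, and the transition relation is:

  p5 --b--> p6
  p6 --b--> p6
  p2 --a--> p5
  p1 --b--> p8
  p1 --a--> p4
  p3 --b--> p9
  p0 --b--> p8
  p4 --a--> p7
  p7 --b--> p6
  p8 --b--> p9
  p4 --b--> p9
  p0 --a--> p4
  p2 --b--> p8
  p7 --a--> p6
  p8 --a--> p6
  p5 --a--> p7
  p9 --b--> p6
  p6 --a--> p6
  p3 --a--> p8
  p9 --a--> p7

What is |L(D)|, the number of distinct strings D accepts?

The useful subgraph on states {p2, p5, p7, p8, p9} is acyclic, so L(D) is finite; the longest accepting path visits 4 useful states, giving maximum string length 3.
Counting accepting paths from p2 by length: 1 of length 1, 2 of length 2, 1 of length 3. Total 4.

4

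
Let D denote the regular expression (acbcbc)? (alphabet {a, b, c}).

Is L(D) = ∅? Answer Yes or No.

No

The empty string ε matches the expression, so it belongs to L(D).
Since L(D) contains at least one string, it is not empty.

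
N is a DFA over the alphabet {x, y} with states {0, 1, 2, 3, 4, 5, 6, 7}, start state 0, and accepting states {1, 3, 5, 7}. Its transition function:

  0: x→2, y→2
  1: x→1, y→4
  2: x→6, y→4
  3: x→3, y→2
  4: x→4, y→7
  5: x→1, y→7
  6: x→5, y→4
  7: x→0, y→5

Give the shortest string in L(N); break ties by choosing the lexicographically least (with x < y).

A breadth-first search from 0 reaches an accepting state first via the path 0 → 2 → 6 → 5 on input xxx.
No string of length < 3 is accepted (BFS exhausts all shorter strings without reaching an accepting state), and xxx is the lexicographically least accepting string of length 3.

xxx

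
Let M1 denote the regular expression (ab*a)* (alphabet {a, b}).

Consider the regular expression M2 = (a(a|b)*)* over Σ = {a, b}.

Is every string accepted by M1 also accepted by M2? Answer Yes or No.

Converting the expression M1 to a DFA (subset construction, then merging equivalent states) gives the minimal DFA with states {r0, r1, r2}, start state r0, accepting states {r0} and transitions r0: a→r1, b→r2; r1: a→r0, b→r1; r2: a→r2, b→r2.
Converting the expression M2 to a DFA (subset construction, then merging equivalent states) gives the minimal DFA with states {t0, t1, t2}, start state t0, accepting states {t0, t1} and transitions t0: a→t1, b→t2; t1: a→t1, b→t1; t2: a→t2, b→t2.
Exploring the product automaton M1 × M2 from the start pair (r0, t0), following both machines on each input symbol, reaches 5 state pairs: (r0, t0), (r1, t1), (r2, t2), (r0, t1), (r2, t1).
M1 accepts in {r0} and M2 accepts in {t0, t1}. The reachable pairs whose M1-component is accepting are (r0, t0), (r0, t1); in each of them the M2-component is accepting too, so the product for L(M1) \ L(M2) (M1-component accepting, M2-component rejecting) has no reachable accepting pair and the difference is empty.
Hence every string in L(M1) is also in L(M2).

Yes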